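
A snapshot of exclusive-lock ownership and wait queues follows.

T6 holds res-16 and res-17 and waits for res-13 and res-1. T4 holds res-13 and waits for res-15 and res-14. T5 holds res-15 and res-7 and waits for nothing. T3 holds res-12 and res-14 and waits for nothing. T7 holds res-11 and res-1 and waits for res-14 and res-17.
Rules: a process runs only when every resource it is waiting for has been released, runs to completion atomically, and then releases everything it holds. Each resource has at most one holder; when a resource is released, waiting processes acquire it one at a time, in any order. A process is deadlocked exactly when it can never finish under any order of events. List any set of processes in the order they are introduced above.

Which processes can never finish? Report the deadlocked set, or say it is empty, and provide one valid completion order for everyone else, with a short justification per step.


Deadlocked: T6 and T7.
Key observation: T6 -> T7 -> T6 is a circular wait — nothing in it can go first; no other process is dragged down with it.
One completion order for the rest: T5, T3, T4.
Check, step by step:
  T5 waits on nothing -> runs at once and releases res-15 and res-7
  T3 waits on nothing -> runs at once and releases res-12 and res-14
  T4 waits on res-15 and res-14 — all released -> runs and releases res-13


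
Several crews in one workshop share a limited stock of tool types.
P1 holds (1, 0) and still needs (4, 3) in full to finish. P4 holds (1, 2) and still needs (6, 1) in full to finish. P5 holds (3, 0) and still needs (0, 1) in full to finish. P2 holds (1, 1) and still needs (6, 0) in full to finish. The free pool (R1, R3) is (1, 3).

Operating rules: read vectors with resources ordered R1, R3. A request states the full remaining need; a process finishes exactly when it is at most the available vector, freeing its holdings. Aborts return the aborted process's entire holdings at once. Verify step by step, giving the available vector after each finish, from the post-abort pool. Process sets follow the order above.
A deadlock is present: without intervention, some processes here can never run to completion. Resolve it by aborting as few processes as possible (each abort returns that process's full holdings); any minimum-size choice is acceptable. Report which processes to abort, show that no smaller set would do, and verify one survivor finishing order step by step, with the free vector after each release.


The answer: abort P2.
Key observation: no ordering could ever have run P4 before the abort of P2; with (1, 1) back in the pool it fits at step 3.
No smaller set exists: with zero aborts the deadlock remains.
Survivors finish in the order: P5, P1, P4. Walking it through (pool after the aborts first):
  pool = (2, 4)
  run P5 (needs (0, 1), free (2, 4)); after release of (3, 0) the pool is (5, 4)
  run P1 (needs (4, 3), free (5, 4)); after release of (1, 0) the pool is (6, 4)
  run P4 (needs (6, 1), free (6, 4)); after release of (1, 2) the pool is (7, 6)


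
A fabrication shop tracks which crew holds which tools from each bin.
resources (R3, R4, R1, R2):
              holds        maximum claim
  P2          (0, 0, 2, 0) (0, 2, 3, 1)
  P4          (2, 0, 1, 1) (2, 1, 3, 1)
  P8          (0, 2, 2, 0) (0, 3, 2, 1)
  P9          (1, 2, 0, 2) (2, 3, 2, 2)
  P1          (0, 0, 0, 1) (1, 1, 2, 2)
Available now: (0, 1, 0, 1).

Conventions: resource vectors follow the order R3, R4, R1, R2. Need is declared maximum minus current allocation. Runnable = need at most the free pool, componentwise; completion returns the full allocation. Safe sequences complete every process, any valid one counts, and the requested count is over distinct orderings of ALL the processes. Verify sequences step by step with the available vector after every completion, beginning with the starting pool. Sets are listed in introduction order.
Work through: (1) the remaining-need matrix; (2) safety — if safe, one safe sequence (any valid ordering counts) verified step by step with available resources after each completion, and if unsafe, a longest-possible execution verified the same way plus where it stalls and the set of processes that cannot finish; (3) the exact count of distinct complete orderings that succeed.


(1) Outstanding need per process (order R3, R4, R1, R2):
  P2: (0, 2, 1, 1)
  P4: (0, 1, 2, 0)
  P8: (0, 1, 0, 1)
  P9: (1, 1, 2, 0)
  P1: (1, 1, 2, 1)
(2) The state is SAFE; one workable sequence: P8, P4, P9, P1, P2.
Key observation: at P8 the run first touches a limit — (0, 1, 0, 1) against (0, 1, 0, 1), exact on a resource it actually requests.
Verifying each step:
  pool = (0, 1, 0, 1)
  P8 needs (0, 1, 0, 1) <= (0, 1, 0, 1) -> finishes; pool += (0, 2, 2, 0) = (0, 3, 2, 1)
  P4 needs (0, 1, 2, 0) <= (0, 3, 2, 1) -> finishes; pool += (2, 0, 1, 1) = (2, 3, 3, 2)
  P9 needs (1, 1, 2, 0) <= (2, 3, 3, 2) -> finishes; pool += (1, 2, 0, 2) = (3, 5, 3, 4)
  P1 needs (1, 1, 2, 1) <= (3, 5, 3, 4) -> finishes; pool += (0, 0, 0, 1) = (3, 5, 3, 5)
  P2 needs (0, 2, 1, 1) <= (3, 5, 3, 5) -> finishes; pool += (0, 0, 2, 0) = (3, 5, 5, 5)
(3) Precisely 8 of the possible complete orderings are safe sequences.


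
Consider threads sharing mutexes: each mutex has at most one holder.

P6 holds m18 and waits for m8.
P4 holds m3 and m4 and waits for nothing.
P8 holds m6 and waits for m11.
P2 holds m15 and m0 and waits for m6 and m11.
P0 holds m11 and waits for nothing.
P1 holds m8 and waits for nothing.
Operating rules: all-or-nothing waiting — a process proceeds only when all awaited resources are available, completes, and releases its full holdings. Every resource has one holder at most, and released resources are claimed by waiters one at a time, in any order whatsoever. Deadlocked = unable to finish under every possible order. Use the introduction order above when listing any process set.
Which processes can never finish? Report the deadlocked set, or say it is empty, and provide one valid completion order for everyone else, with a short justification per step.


Nothing here is deadlocked.
Key observation: every chain of waits terminates; starting from the processes that wait on nothing, all the rest unlock in turn.
The rest can finish in the order P0, P4, P1, P8, P2, P6.
Verifying each step:
  P0 waits on nothing -> runs at once and releases m11
  P4 waits on nothing -> runs at once and releases m3 and m4
  P1 waits on nothing -> runs at once and releases m8
  P8: everything it awaited (m11) is free; runs, freeing m6
  P2: everything it awaited (m6 and m11) is free; runs, freeing m15 and m0
  P6: everything it awaited (m8) is free; runs, freeing m18


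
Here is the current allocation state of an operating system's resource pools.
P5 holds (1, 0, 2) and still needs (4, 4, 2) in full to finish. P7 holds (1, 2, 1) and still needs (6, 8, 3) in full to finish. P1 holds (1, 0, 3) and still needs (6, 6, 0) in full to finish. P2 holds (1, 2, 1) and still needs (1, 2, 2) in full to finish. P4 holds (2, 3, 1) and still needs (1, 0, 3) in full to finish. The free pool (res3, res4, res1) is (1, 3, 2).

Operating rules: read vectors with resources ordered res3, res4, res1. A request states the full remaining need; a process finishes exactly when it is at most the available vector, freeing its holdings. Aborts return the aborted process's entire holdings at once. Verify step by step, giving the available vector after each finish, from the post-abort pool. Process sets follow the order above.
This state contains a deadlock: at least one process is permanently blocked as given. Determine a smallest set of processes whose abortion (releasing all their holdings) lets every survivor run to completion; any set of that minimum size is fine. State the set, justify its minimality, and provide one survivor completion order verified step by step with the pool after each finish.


Minimum abort set: P1.
Key observation: the returned (1, 0, 3) from P1 is what brings P7 — unrunnable before, under any order — into play at step 4.
No smaller set exists: with zero aborts the deadlock remains.
One survivor order: P4, P5, P2, P7. Step-by-step check (post-abort pool first):
  pool = (2, 3, 5)
  P4: need (1, 0, 3) fits (2, 3, 5); releases (2, 3, 1), pool now (4, 6, 6)
  P5: need (4, 4, 2) fits (4, 6, 6); releases (1, 0, 2), pool now (5, 6, 8)
  P2: need (1, 2, 2) fits (5, 6, 8); releases (1, 2, 1), pool now (6, 8, 9)
  P7: need (6, 8, 3) fits (6, 8, 9); releases (1, 2, 1), pool now (7, 10, 10)


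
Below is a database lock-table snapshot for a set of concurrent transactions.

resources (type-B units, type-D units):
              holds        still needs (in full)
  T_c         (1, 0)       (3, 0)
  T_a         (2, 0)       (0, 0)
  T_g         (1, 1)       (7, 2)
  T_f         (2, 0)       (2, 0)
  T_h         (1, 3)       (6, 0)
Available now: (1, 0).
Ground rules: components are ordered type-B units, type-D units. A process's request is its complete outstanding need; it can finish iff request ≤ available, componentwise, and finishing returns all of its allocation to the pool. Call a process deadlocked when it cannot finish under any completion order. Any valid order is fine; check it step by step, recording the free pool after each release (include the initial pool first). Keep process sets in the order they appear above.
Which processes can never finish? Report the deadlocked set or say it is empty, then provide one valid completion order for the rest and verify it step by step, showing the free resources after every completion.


The deadlocked set is empty.
Key observation: T_a can run right away; the returned allocation unlocks the remaining processes in turn.
The rest can finish in the order T_a, T_c, T_f, T_h, T_g. Walking it through:
  pool = (1, 0)
  T_a needs (0, 0) <= (1, 0) -> finishes; pool += (2, 0) = (3, 0)
  T_c needs (3, 0) <= (3, 0) -> finishes; pool += (1, 0) = (4, 0)
  T_f needs (2, 0) <= (4, 0) -> finishes; pool += (2, 0) = (6, 0)
  T_h needs (6, 0) <= (6, 0) -> finishes; pool += (1, 3) = (7, 3)
  T_g needs (7, 2) <= (7, 3) -> finishes; pool += (1, 1) = (8, 4)


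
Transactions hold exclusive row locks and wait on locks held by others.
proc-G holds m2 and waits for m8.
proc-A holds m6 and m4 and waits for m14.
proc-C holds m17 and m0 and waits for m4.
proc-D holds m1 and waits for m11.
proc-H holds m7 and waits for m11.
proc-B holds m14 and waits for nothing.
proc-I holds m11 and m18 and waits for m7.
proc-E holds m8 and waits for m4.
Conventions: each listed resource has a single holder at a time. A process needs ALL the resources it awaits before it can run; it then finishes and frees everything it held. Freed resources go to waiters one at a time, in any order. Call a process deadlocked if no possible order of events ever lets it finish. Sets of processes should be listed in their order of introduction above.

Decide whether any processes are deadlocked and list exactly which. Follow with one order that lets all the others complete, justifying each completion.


The deadlocked set is proc-D, proc-H and proc-I.
Key observation: the loop proc-I -> proc-H -> proc-I blocks itself forever; proc-D waits into the deadlock from upstream.
A valid finishing order for the others: proc-B, proc-A, proc-E, proc-C, proc-G.
Check, step by step:
  run proc-B (it waits on nothing); releases m14
  run proc-A (all its waits — m14 — are resolved); releases m6 and m4
  run proc-E (all its waits — m4 — are resolved); releases m8
  run proc-C (all its waits — m4 — are resolved); releases m17 and m0
  run proc-G (all its waits — m8 — are resolved); releases m2


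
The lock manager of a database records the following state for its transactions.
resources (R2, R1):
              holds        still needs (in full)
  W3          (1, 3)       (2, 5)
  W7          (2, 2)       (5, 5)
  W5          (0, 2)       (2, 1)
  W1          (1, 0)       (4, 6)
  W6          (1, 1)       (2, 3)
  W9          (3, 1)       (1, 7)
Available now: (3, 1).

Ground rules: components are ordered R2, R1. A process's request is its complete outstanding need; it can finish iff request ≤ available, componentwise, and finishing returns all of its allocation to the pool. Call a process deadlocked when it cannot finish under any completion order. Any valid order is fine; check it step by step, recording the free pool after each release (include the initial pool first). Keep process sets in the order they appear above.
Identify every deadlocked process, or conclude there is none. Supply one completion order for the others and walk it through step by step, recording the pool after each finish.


The deadlocked set is W3, W7, W1 and W9.
Key observation: W5, W6 can finish, but then (4, 4) is all there is, and the blocked group's R1 demands exceed it.
A valid finishing order for the others: W5, W6. Step-by-step check:
  pool = (3, 1)
  W5 needs (2, 1) <= (3, 1) -> finishes; pool += (0, 2) = (3, 3)
  W6 needs (2, 3) <= (3, 3) -> finishes; pool += (1, 1) = (4, 4)
The blocked processes can never fit:
  W3 cannot run: need (2, 5) vs free (4, 4) (insufficient R1)
  W7 cannot run: need (5, 5) vs free (4, 4) (insufficient R2 and R1)
  W1 cannot run: need (4, 6) vs free (4, 4) (insufficient R1)
  W9 cannot run: need (1, 7) vs free (4, 4) (insufficient R1)


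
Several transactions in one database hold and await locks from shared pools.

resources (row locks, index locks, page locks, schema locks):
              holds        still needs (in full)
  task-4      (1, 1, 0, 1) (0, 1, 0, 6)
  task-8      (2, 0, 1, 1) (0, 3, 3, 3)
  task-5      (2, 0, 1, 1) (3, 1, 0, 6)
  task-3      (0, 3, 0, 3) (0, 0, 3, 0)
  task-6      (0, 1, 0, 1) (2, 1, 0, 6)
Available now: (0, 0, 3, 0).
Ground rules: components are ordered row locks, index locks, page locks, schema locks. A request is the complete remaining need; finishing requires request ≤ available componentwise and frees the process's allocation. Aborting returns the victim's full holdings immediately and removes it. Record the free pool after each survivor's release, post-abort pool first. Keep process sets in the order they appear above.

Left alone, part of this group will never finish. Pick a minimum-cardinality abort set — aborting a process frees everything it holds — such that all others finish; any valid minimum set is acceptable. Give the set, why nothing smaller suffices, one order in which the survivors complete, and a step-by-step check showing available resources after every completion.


Minimum abort set: task-4 and task-5.
Key observation: task-6 could never have finished before the abort; with (3, 1, 1, 2) returned by task-4 and task-5, it fits at step 3.
Minimality, checking each single-abort alternative: task-4 alone leaves task-5 blocked (short on schema locks); task-8 alone leaves task-4 blocked (short on schema locks); task-5 alone leaves task-4 blocked (short on schema locks); task-3 alone leaves task-4 blocked (short on schema locks); task-6 alone leaves task-4 blocked (short on schema locks).
One survivor order: task-3, task-8, task-6. Verifying each step (post-abort pool first):
  pool = (3, 1, 4, 2)
  task-3: need (0, 0, 3, 0) fits (3, 1, 4, 2); releases (0, 3, 0, 3), pool now (3, 4, 4, 5)
  task-8: need (0, 3, 3, 3) fits (3, 4, 4, 5); releases (2, 0, 1, 1), pool now (5, 4, 5, 6)
  task-6: need (2, 1, 0, 6) fits (5, 4, 5, 6); releases (0, 1, 0, 1), pool now (5, 5, 5, 7)


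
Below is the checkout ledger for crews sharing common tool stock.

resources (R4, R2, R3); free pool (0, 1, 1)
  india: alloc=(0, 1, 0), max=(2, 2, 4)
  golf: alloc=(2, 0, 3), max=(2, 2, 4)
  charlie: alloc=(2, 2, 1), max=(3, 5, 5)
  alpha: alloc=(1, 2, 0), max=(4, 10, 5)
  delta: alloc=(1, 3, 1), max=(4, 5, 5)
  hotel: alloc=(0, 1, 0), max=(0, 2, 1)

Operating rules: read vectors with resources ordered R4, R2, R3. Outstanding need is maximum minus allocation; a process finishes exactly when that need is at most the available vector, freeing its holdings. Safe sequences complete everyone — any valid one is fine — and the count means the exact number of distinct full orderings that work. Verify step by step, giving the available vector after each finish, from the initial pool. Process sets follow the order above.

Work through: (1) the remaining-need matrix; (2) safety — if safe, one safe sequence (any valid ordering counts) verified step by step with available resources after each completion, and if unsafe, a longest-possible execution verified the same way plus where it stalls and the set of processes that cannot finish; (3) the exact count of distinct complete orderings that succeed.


(1) Need matrix, components ordered R4, R2, R3:
  india: (2, 1, 4)
  golf: (0, 2, 1)
  charlie: (1, 3, 4)
  alpha: (3, 8, 5)
  delta: (3, 2, 4)
  hotel: (0, 1, 1)
(2) SAFE — a valid safe sequence is hotel, golf, india, charlie, delta, alpha.
Key observation: the order's first zero-slack moment is hotel ((0, 1, 1) needed, (0, 1, 1) free — a requested resource with nothing to spare).
Walking it through:
  pool = (0, 1, 1)
  hotel: need (0, 1, 1) fits (0, 1, 1); releases (0, 1, 0), pool now (0, 2, 1)
  golf: need (0, 2, 1) fits (0, 2, 1); releases (2, 0, 3), pool now (2, 2, 4)
  india: need (2, 1, 4) fits (2, 2, 4); releases (0, 1, 0), pool now (2, 3, 4)
  charlie: need (1, 3, 4) fits (2, 3, 4); releases (2, 2, 1), pool now (4, 5, 5)
  delta: need (3, 2, 4) fits (4, 5, 5); releases (1, 3, 1), pool now (5, 8, 6)
  alpha: need (3, 8, 5) fits (5, 8, 6); releases (1, 2, 0), pool now (6, 10, 6)
(3) The exact count: 1 of the possible complete orderings is a safe sequence.


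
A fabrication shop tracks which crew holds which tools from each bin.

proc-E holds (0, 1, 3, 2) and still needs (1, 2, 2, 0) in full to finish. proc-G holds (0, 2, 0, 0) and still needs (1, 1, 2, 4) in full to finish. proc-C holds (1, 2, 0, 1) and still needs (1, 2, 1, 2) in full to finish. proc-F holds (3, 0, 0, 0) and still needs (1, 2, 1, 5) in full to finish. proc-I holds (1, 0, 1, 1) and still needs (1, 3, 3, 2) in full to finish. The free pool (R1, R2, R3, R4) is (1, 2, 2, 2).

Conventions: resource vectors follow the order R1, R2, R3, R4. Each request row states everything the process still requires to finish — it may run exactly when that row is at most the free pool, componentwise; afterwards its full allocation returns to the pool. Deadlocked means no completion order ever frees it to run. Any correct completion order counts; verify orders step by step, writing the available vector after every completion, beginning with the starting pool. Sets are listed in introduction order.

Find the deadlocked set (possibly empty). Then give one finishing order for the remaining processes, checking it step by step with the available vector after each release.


The deadlocked set is empty.
Key observation: proc-E fits the free pool immediately, and its release cascades until everyone finishes.
A valid finishing order for the others: proc-E, proc-C, proc-I, proc-F, proc-G. Step-by-step check:
  pool = (1, 2, 2, 2)
  proc-E: need (1, 2, 2, 0) fits (1, 2, 2, 2); releases (0, 1, 3, 2), pool now (1, 3, 5, 4)
  proc-C: need (1, 2, 1, 2) fits (1, 3, 5, 4); releases (1, 2, 0, 1), pool now (2, 5, 5, 5)
  proc-I: need (1, 3, 3, 2) fits (2, 5, 5, 5); releases (1, 0, 1, 1), pool now (3, 5, 6, 6)
  proc-F: need (1, 2, 1, 5) fits (3, 5, 6, 6); releases (3, 0, 0, 0), pool now (6, 5, 6, 6)
  proc-G: need (1, 1, 2, 4) fits (6, 5, 6, 6); releases (0, 2, 0, 0), pool now (6, 7, 6, 6)


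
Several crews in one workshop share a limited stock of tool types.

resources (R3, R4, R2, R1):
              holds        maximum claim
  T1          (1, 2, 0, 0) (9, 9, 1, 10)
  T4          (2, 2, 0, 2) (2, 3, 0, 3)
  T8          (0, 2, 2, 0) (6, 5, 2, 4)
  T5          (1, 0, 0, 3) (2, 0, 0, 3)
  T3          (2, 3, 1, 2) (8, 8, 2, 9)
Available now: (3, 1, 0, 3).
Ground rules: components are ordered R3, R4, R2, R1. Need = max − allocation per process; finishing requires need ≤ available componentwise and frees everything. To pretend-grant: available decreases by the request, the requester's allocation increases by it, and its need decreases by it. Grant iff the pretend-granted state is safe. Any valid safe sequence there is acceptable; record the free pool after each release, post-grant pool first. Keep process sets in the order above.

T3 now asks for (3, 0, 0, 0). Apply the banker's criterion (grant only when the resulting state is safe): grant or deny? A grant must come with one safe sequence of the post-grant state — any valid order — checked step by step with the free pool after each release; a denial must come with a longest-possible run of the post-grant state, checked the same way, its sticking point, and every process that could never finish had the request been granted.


DENY. Granting would leave the state unsafe.
Key observation: after T4, T5 the pool peaks at (3, 3, 0, 8), and each blocked process is short somewhere: T1 on R3, R4, R2, R1; T8 on R3; T3 on R4, R2.
On the post-grant state, T4, T5 is a maximal run — nothing extends it. Walking it through:
  pool = (0, 1, 0, 3)
  T4: need (0, 1, 0, 1) fits (0, 1, 0, 3); releases (2, 2, 0, 2), pool now (2, 3, 0, 5)
  T5: need (1, 0, 0, 0) fits (2, 3, 0, 5); releases (1, 0, 0, 3), pool now (3, 3, 0, 8)
  T1 still needs (8, 7, 1, 10) but only (3, 3, 0, 8) is free — short on R3, R4, R2 and R1
  T8 still needs (6, 3, 0, 4) but only (3, 3, 0, 8) is free — short on R3
  T3 still needs (3, 5, 1, 7) but only (3, 3, 0, 8) is free — short on R4 and R2
Processes that could never finish after the grant: T1, T8 and T3.


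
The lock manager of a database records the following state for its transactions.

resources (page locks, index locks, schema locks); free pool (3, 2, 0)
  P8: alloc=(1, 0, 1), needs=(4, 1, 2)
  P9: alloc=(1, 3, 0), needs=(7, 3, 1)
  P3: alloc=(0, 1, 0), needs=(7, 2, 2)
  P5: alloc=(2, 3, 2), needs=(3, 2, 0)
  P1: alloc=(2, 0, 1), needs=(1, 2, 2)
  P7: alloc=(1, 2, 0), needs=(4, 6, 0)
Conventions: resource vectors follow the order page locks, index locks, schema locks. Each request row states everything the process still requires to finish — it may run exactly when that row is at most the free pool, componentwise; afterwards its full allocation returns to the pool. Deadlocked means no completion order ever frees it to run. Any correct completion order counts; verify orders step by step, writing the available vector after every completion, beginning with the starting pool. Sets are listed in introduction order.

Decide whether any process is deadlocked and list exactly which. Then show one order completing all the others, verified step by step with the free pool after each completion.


Nothing here is deadlocked.
Key observation: beginning at P5, releases accumulate fast enough that every process eventually fits.
A valid finishing order for the others: P5, P1, P3, P8, P7, P9. Verifying each step:
  pool = (3, 2, 0)
  run P5 (needs (3, 2, 0), free (3, 2, 0)); after release of (2, 3, 2) the pool is (5, 5, 2)
  run P1 (needs (1, 2, 2), free (5, 5, 2)); after release of (2, 0, 1) the pool is (7, 5, 3)
  run P3 (needs (7, 2, 2), free (7, 5, 3)); after release of (0, 1, 0) the pool is (7, 6, 3)
  run P8 (needs (4, 1, 2), free (7, 6, 3)); after release of (1, 0, 1) the pool is (8, 6, 4)
  run P7 (needs (4, 6, 0), free (8, 6, 4)); after release of (1, 2, 0) the pool is (9, 8, 4)
  run P9 (needs (7, 3, 1), free (9, 8, 4)); after release of (1, 3, 0) the pool is (10, 11, 4)


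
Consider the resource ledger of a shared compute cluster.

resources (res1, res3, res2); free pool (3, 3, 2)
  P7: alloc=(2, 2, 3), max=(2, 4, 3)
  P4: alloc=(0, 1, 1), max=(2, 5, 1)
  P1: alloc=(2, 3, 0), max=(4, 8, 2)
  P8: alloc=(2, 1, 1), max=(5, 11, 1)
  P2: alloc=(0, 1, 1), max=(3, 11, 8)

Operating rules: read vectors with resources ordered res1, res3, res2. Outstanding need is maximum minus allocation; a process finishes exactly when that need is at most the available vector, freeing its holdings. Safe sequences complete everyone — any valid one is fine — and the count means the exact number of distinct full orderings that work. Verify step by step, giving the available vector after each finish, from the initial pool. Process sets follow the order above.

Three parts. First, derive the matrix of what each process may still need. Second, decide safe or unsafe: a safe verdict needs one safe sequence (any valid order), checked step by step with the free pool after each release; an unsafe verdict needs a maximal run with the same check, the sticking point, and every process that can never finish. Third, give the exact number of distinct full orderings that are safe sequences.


(1) Outstanding need per process (order res1, res3, res2):
  P7: (0, 2, 0)
  P4: (2, 4, 0)
  P1: (2, 5, 2)
  P8: (3, 10, 0)
  P2: (3, 10, 7)
(2) UNSAFE.
Key observation: once P7, P1, P4 finish, the pool peaks at (7, 9, 6) — and every remaining process still needs more res3 than that.
Going as far as possible: P7, P1, P4; after that, nothing fits. Step-by-step check:
  pool = (3, 3, 2)
  P7 needs (0, 2, 0) <= (3, 3, 2) -> finishes; pool += (2, 2, 3) = (5, 5, 5)
  P1 needs (2, 5, 2) <= (5, 5, 5) -> finishes; pool += (2, 3, 0) = (7, 8, 5)
  P4 needs (2, 4, 0) <= (7, 8, 5) -> finishes; pool += (0, 1, 1) = (7, 9, 6)
  P8 cannot run: need (3, 10, 0) vs free (7, 9, 6) (insufficient res3)
  P2 cannot run: need (3, 10, 7) vs free (7, 9, 6) (insufficient res3 and res2)
Never able to finish: P8 and P2.
(3) Precisely 0 of the possible complete orderings are safe sequences.


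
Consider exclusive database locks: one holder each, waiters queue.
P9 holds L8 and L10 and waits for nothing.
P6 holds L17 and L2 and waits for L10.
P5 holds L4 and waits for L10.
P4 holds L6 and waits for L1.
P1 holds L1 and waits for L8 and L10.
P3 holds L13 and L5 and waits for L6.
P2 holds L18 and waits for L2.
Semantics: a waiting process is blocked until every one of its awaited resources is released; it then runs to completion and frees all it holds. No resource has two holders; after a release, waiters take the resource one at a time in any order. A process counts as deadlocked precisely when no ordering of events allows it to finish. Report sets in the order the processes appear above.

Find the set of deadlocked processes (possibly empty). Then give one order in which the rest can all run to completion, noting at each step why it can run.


Nothing here is deadlocked.
Key observation: the wait relation is loop-free; peeling off processes with no waits unwinds the whole state.
A valid finishing order for the others: P9, P6, P1, P2, P4, P3, P5.
Walking it through:
  P9: no waits; runs immediately, freeing L8 and L10
  run P6 (all its waits — L10 — are resolved); releases L17 and L2
  run P1 (all its waits — L8 and L10 — are resolved); releases L1
  run P2 (all its waits — L2 — are resolved); releases L18
  run P4 (all its waits — L1 — are resolved); releases L6
  run P3 (all its waits — L6 — are resolved); releases L13 and L5
  run P5 (all its waits — L10 — are resolved); releases L4


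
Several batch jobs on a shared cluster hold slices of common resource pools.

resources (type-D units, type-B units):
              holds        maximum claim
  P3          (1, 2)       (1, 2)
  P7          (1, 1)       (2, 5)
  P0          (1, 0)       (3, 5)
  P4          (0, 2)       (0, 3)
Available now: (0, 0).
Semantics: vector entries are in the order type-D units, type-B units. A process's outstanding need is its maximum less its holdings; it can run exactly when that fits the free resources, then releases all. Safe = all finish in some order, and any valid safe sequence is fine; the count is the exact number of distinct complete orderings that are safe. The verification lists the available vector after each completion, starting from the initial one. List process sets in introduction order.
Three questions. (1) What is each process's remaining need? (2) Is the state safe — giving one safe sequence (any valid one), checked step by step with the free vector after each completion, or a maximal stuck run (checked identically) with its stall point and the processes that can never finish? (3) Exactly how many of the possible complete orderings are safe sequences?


(1) Remaining need (order type-D units, type-B units):
  P3: (0, 0)
  P7: (1, 4)
  P0: (2, 5)
  P4: (0, 1)
(2) SAFE, for example via the order P3, P4, P7, P0.
Key observation: the first exact fit in this order is P7 — it needs (1, 4) with (1, 4) free, meeting a requested resource to the last unit.
Step-by-step check:
  pool = (0, 0)
  run P3 (needs (0, 0), free (0, 0)); after release of (1, 2) the pool is (1, 2)
  run P4 (needs (0, 1), free (1, 2)); after release of (0, 2) the pool is (1, 4)
  run P7 (needs (1, 4), free (1, 4)); after release of (1, 1) the pool is (2, 5)
  run P0 (needs (2, 5), free (2, 5)); after release of (1, 0) the pool is (3, 5)
(3) Exactly 1 of the possible complete orderings is a safe sequence.


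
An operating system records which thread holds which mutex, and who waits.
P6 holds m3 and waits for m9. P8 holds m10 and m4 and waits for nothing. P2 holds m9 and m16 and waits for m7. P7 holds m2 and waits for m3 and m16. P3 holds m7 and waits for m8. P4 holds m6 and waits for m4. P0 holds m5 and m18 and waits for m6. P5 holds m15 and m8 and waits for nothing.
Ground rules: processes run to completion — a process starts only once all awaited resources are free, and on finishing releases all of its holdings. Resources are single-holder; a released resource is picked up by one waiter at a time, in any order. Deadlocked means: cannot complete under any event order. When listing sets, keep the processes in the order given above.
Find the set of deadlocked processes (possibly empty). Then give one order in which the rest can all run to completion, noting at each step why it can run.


Nothing here is deadlocked.
Key observation: the wait relation is loop-free; peeling off processes with no waits unwinds the whole state.
A valid finishing order for the others: P5, P8, P4, P3, P2, P6, P7, P0.
Step-by-step check:
  P5: no waits; runs immediately, freeing m15 and m8
  P8: no waits; runs immediately, freeing m10 and m4
  run P4 (all its waits — m4 — are resolved); releases m6
  run P3 (all its waits — m8 — are resolved); releases m7
  run P2 (all its waits — m7 — are resolved); releases m9 and m16
  run P6 (all its waits — m9 — are resolved); releases m3
  run P7 (all its waits — m3 and m16 — are resolved); releases m2
  run P0 (all its waits — m6 — are resolved); releases m5 and m18


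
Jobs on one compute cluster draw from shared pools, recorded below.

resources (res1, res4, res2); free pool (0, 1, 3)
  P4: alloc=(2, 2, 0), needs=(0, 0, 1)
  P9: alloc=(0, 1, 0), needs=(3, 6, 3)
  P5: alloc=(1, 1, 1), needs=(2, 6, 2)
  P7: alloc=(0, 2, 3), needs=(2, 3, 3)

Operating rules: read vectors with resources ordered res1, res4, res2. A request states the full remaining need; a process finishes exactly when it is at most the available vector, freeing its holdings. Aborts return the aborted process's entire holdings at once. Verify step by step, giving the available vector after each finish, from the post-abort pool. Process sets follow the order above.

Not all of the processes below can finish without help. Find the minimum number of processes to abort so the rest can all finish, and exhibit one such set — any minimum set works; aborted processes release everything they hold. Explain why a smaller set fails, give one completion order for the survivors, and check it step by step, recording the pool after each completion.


Abort P5.
Key observation: before aborting P5, P9 was permanently blocked — no order could ever run it; afterwards it completes at step 3.
Why nothing smaller works: aborting no one leaves the state deadlocked as given.
Survivors finish in the order: P4, P7, P9. Verifying each step (pool after the aborts first):
  pool = (1, 2, 4)
  P4 needs (0, 0, 1) <= (1, 2, 4) -> finishes; pool += (2, 2, 0) = (3, 4, 4)
  P7 needs (2, 3, 3) <= (3, 4, 4) -> finishes; pool += (0, 2, 3) = (3, 6, 7)
  P9 needs (3, 6, 3) <= (3, 6, 7) -> finishes; pool += (0, 1, 0) = (3, 7, 7)


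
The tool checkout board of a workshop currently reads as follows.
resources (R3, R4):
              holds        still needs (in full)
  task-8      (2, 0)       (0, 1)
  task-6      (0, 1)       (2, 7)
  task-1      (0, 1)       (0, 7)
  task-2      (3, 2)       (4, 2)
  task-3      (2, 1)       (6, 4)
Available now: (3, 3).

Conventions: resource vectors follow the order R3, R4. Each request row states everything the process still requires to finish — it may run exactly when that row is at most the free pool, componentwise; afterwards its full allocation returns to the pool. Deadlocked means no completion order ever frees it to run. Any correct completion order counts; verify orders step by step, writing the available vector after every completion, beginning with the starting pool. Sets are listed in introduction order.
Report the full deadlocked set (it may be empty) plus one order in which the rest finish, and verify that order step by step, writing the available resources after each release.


Deadlocked set: task-6 and task-1.
Key observation: once task-8, task-2, task-3 finish, the pool peaks at (10, 6) — and every remaining process still needs more R4 than that.
The rest can finish in the order task-8, task-2, task-3. Step-by-step check:
  pool = (3, 3)
  task-8: need (0, 1) fits (3, 3); releases (2, 0), pool now (5, 3)
  task-2: need (4, 2) fits (5, 3); releases (3, 2), pool now (8, 5)
  task-3: need (6, 4) fits (8, 5); releases (2, 1), pool now (10, 6)
None of the blocked processes ever fits:
  blocked: task-6 wants (2, 7), pool (10, 6) — not enough R4
  blocked: task-1 wants (0, 7), pool (10, 6) — not enough R4


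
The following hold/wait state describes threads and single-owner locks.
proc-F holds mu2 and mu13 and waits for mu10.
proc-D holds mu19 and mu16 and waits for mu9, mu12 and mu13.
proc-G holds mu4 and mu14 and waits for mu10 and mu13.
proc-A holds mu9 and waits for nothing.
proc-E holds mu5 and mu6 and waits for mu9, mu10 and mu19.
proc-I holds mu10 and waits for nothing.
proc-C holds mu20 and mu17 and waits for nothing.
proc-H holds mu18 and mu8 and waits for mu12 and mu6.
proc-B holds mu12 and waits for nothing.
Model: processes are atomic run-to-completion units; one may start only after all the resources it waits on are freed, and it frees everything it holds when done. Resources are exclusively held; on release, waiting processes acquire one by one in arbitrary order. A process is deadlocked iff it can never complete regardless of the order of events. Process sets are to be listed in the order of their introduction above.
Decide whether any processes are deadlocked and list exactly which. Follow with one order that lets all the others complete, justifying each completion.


No process is deadlocked.
Key observation: there is no circular wait here — follow any chain and it reaches a process that is free to run now.
The rest can finish in the order proc-I, proc-B, proc-C, proc-A, proc-F, proc-G, proc-D, proc-E, proc-H.
Walking it through:
  proc-I: no waits; runs immediately, freeing mu10
  proc-B: no waits; runs immediately, freeing mu12
  proc-C: no waits; runs immediately, freeing mu20 and mu17
  proc-A: no waits; runs immediately, freeing mu9
  run proc-F (all its waits — mu10 — are resolved); releases mu2 and mu13
  run proc-G (all its waits — mu10 and mu13 — are resolved); releases mu4 and mu14
  run proc-D (all its waits — mu9, mu12 and mu13 — are resolved); releases mu19 and mu16
  run proc-E (all its waits — mu9, mu10 and mu19 — are resolved); releases mu5 and mu6
  run proc-H (all its waits — mu12 and mu6 — are resolved); releases mu18 and mu8


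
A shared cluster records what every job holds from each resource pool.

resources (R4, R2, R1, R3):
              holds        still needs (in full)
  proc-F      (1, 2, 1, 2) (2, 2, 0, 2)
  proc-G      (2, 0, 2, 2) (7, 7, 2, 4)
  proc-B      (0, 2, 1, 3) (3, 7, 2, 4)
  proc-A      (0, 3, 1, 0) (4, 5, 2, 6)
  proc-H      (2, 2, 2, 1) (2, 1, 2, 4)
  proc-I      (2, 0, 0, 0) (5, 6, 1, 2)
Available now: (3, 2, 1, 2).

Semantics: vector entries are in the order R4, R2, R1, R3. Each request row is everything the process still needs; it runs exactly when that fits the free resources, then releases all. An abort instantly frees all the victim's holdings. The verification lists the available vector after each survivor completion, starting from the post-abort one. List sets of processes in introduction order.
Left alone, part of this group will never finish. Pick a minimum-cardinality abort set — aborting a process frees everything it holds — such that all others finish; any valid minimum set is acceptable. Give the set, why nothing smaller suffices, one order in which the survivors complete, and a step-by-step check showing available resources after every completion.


Minimum abort set: proc-G.
Key observation: before aborting proc-G, proc-A was permanently blocked — no order could ever run it; afterwards it completes at step 3.
Why nothing smaller works: aborting no one leaves the state deadlocked as given.
Survivors finish in the order: proc-H, proc-F, proc-A, proc-I, proc-B. Walking it through (pool after the aborts first):
  pool = (5, 2, 3, 4)
  run proc-H (needs (2, 1, 2, 4), free (5, 2, 3, 4)); after release of (2, 2, 2, 1) the pool is (7, 4, 5, 5)
  run proc-F (needs (2, 2, 0, 2), free (7, 4, 5, 5)); after release of (1, 2, 1, 2) the pool is (8, 6, 6, 7)
  run proc-A (needs (4, 5, 2, 6), free (8, 6, 6, 7)); after release of (0, 3, 1, 0) the pool is (8, 9, 7, 7)
  run proc-I (needs (5, 6, 1, 2), free (8, 9, 7, 7)); after release of (2, 0, 0, 0) the pool is (10, 9, 7, 7)
  run proc-B (needs (3, 7, 2, 4), free (10, 9, 7, 7)); after release of (0, 2, 1, 3) the pool is (10, 11, 8, 10)


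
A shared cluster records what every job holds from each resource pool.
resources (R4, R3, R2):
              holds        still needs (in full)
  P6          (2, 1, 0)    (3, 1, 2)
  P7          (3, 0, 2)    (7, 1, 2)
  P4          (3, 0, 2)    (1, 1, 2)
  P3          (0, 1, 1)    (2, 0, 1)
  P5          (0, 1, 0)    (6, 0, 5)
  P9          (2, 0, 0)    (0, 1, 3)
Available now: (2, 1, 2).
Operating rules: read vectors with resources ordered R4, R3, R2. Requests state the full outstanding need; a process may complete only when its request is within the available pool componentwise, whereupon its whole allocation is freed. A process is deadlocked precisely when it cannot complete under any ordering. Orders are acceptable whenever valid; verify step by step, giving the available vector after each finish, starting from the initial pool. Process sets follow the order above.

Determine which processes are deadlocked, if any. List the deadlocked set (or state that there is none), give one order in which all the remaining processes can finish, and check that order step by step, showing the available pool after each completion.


The deadlocked set is empty.
Key observation: P4 fits the free pool immediately, and its release cascades until everyone finishes.
A valid finishing order for the others: P4, P6, P7, P5, P3, P9. Step-by-step check:
  pool = (2, 1, 2)
  P4: need (1, 1, 2) fits (2, 1, 2); releases (3, 0, 2), pool now (5, 1, 4)
  P6: need (3, 1, 2) fits (5, 1, 4); releases (2, 1, 0), pool now (7, 2, 4)
  P7: need (7, 1, 2) fits (7, 2, 4); releases (3, 0, 2), pool now (10, 2, 6)
  P5: need (6, 0, 5) fits (10, 2, 6); releases (0, 1, 0), pool now (10, 3, 6)
  P3: need (2, 0, 1) fits (10, 3, 6); releases (0, 1, 1), pool now (10, 4, 7)
  P9: need (0, 1, 3) fits (10, 4, 7); releases (2, 0, 0), pool now (12, 4, 7)


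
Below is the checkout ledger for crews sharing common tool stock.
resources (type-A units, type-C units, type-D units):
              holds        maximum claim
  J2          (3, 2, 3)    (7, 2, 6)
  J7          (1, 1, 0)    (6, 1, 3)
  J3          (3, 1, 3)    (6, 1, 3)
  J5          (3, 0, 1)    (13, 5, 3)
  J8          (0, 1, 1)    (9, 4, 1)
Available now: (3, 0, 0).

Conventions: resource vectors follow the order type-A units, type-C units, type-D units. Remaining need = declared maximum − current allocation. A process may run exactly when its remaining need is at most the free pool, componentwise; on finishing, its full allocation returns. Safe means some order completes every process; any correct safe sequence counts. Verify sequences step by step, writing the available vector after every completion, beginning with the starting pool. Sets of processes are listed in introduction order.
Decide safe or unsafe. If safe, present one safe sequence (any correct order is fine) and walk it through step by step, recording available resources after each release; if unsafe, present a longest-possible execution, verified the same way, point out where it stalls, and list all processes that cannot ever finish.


SAFE, for example via the order J3, J7, J2, J8, J5.
Key observation: J3 marks the first exact bind of the order: its need (3, 0, 0) fits the free (3, 0, 0) with zero slack on a requested resource.
Check, step by step:
  pool = (3, 0, 0)
  J3 needs (3, 0, 0) <= (3, 0, 0) -> finishes; pool += (3, 1, 3) = (6, 1, 3)
  J7 needs (5, 0, 3) <= (6, 1, 3) -> finishes; pool += (1, 1, 0) = (7, 2, 3)
  J2 needs (4, 0, 3) <= (7, 2, 3) -> finishes; pool += (3, 2, 3) = (10, 4, 6)
  J8 needs (9, 3, 0) <= (10, 4, 6) -> finishes; pool += (0, 1, 1) = (10, 5, 7)
  J5 needs (10, 5, 2) <= (10, 5, 7) -> finishes; pool += (3, 0, 1) = (13, 5, 8)
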